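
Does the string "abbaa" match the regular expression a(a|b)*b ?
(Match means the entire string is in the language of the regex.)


|string| = 5; first = 'a'; last = 'a'

No, "abbaa" does not match a(a|b)*b


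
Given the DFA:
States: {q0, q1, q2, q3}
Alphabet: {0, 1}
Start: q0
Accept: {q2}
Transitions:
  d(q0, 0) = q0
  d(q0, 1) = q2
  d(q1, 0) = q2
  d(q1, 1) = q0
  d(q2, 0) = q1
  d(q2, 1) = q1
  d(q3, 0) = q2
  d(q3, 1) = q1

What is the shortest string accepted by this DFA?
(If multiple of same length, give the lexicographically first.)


BFS by string length (lex-first path to each state shown):
  len 0: q0<-""
  len 1: q0<-"0", q2<-"1"
Found accept state at length 1.

"1"


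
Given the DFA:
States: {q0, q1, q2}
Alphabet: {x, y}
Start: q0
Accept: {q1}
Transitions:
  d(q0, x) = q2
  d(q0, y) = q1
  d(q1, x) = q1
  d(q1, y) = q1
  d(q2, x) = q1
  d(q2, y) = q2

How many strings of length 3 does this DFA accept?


Enumerating all length-3 strings:
  "xxx" -> q1 [accept]
  "xxy" -> q1 [accept]
  "xyx" -> q1 [accept]
  "xyy" -> q2 [reject]
  "yxx" -> q1 [accept]
  "yxy" -> q1 [accept]
  "yyx" -> q1 [accept]
  "yyy" -> q1 [accept]

7 out of 8


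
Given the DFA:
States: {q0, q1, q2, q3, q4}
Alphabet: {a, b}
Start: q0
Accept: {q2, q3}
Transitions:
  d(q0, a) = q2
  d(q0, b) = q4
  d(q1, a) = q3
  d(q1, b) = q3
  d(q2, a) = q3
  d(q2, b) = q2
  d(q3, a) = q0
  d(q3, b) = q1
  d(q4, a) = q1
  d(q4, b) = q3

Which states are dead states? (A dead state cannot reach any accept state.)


Forward reachability from each state:
  q0 -> reaches accept state q2 (live)
  q1 -> reaches accept state q2 (live)
  q2 -> reaches accept state q2 (live)
  q3 -> reaches accept state q2 (live)
  q4 -> reaches accept state q2 (live)

None (all states can reach an accept state)


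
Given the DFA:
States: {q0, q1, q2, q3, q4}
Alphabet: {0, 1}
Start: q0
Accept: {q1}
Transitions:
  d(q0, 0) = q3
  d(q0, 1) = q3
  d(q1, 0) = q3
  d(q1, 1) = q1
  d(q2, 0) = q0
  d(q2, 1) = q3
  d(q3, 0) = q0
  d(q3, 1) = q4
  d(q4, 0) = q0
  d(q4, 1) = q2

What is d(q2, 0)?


Looking up transition d(q2, 0)

q0


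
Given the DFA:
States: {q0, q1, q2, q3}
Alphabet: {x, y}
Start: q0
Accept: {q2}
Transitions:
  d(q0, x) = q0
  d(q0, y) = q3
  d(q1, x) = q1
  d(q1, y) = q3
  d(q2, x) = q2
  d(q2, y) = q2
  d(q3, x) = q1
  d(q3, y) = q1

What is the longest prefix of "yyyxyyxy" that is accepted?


Run the DFA, marking each prefix where the state is accepting:
  "" -> q0 [reject]
  "y" -> q3 [reject]
  "yy" -> q1 [reject]
  "yyy" -> q3 [reject]
  "yyyx" -> q1 [reject]
  "yyyxy" -> q3 [reject]
  "yyyxyy" -> q1 [reject]
  "yyyxyyx" -> q1 [reject]
  "yyyxyyxy" -> q3 [reject]

No prefix is accepted


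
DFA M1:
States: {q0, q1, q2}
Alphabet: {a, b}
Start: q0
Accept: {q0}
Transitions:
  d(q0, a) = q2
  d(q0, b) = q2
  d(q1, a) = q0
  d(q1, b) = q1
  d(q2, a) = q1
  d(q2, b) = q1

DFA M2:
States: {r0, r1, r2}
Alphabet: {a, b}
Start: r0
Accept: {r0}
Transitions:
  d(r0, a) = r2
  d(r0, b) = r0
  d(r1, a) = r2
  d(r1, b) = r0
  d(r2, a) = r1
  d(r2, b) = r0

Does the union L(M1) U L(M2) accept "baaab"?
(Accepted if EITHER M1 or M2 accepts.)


M1: final=q1 accepted=False
M2: final=r0 accepted=True

Yes, union accepts


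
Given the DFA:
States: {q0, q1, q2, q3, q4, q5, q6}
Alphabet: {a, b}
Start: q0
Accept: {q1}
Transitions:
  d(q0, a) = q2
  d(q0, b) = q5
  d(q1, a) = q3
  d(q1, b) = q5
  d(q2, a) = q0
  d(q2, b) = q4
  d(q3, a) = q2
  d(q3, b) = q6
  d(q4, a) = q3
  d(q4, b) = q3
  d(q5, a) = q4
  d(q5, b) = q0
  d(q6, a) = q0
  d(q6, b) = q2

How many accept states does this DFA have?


Accept states listed: {q1}
Counting: q1(1)

1


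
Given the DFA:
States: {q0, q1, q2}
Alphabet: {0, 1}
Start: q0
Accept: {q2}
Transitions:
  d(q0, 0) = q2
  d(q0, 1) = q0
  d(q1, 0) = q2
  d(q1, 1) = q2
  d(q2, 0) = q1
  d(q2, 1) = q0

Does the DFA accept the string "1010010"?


Trace: q0 -> q0 -> q2 -> q0 -> q2 -> q1 -> q2 -> q1
Final state: q1
Accept states: {q2}

No, rejected (final state q1 is not an accept state)


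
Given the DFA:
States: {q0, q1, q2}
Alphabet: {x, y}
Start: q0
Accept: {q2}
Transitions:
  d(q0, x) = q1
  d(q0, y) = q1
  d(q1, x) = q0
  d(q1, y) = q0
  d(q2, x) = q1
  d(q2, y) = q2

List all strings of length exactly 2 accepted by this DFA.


All strings of length 2: 4 total
Accepted: 0

None


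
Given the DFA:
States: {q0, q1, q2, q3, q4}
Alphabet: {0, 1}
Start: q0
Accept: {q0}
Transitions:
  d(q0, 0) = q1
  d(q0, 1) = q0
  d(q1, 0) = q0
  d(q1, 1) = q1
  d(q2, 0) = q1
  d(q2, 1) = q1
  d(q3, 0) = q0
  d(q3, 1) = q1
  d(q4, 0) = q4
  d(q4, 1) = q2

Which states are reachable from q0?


BFS from q0:
  layer 0: {q0}
  layer 1: {q1}

{q0, q1}


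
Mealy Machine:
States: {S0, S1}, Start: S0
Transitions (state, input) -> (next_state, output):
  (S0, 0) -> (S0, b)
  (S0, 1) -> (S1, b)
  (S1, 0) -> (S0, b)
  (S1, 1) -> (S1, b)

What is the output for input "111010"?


Step-by-step:
  (S0, 1) -> (S1, b)
  (S1, 1) -> (S1, b)
  (S1, 1) -> (S1, b)
  (S1, 0) -> (S0, b)
  (S0, 1) -> (S1, b)
  (S1, 0) -> (S0, b)

"bbbbbb"


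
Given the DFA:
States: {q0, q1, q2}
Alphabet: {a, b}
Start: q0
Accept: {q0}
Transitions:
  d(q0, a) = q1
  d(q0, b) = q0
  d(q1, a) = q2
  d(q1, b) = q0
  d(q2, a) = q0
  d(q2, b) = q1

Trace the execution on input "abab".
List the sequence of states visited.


Input: abab
d(q0, a) = q1
d(q1, b) = q0
d(q0, a) = q1
d(q1, b) = q0


q0 -> q1 -> q0 -> q1 -> q0


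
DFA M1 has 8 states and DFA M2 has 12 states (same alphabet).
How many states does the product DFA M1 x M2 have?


Product construction pairs every M1 state with every M2 state.
8 * 12 = 96

96


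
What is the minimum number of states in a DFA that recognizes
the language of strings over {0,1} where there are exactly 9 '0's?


States: count = 0, 1, ..., 9 (that's 10 states), plus a dead state for count > 9.
Total: 10 + 1 = 11. Accept = count-9 state.

11


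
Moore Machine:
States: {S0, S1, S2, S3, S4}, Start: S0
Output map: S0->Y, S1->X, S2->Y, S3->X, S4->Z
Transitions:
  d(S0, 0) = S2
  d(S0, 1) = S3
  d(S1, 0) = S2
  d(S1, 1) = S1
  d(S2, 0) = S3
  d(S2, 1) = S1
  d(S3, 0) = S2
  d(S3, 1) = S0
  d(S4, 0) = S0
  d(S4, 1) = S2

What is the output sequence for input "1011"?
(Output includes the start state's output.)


Start: S0 (output Y)
  --1--> S3 (output X)
  --0--> S2 (output Y)
  --1--> S1 (output X)
  --1--> S1 (output X)

"YXYXX"


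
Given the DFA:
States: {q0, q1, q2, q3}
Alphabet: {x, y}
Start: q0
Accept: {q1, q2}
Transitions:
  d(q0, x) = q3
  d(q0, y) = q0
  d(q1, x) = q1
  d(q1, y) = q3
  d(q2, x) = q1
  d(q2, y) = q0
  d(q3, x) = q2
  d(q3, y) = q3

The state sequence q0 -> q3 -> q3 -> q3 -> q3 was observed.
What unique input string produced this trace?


Trace back each transition to find the symbol:
  q0 --[x]--> q3
  q3 --[y]--> q3
  q3 --[y]--> q3
  q3 --[y]--> q3

"xyyy"


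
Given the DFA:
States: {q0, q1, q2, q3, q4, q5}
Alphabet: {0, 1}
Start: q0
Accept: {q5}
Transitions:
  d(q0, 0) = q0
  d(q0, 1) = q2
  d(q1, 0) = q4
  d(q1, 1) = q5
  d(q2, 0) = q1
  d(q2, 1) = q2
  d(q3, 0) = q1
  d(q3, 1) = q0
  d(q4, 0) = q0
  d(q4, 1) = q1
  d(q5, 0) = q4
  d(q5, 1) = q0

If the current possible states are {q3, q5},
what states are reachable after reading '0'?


Apply transition on '0' from each current state:
  d(q3, 0) = q1
  d(q5, 0) = q4

{q1, q4}


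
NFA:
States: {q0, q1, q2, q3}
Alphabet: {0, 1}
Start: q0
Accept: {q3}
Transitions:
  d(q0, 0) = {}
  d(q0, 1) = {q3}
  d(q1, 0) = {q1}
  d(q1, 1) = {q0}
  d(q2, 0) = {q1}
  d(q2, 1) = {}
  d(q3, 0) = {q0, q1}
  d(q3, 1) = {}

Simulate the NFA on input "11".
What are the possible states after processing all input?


Start: {q0}
  --1--> {q3}
  --1--> {}

{} (empty set, no valid transitions)


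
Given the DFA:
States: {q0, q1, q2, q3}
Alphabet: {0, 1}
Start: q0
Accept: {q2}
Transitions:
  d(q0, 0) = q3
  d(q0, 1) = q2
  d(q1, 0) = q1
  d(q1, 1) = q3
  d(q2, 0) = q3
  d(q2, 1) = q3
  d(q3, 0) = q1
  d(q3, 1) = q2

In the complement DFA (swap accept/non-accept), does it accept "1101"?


Trace: q0 -> q2 -> q3 -> q1 -> q3
Final: q3
Original accept: {q2}
Complement: q3 is not in original accept

Yes, complement accepts (original rejects)


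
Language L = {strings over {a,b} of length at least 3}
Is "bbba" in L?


length = 4

Yes, "bbba" is in L


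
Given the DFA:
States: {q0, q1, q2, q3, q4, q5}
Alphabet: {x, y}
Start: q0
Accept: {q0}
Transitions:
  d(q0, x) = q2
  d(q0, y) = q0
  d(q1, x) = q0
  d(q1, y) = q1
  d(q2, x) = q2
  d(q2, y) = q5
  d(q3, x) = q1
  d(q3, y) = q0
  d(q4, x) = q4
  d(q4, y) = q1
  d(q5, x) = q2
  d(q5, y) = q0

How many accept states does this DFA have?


Accept states listed: {q0}
Counting: q0(1)

1


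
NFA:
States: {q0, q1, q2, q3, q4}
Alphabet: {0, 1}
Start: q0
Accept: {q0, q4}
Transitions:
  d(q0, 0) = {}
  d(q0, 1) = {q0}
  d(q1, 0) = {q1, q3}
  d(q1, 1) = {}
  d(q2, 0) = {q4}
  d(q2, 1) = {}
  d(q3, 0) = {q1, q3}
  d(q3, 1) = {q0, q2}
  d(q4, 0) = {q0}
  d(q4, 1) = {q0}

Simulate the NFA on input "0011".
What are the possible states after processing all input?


Start: {q0}
  --0--> {}
  --0--> {}
  --1--> {}
  --1--> {}

{} (empty set, no valid transitions)


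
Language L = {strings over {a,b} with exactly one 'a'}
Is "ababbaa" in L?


count('a') = 4

No, "ababbaa" is not in L


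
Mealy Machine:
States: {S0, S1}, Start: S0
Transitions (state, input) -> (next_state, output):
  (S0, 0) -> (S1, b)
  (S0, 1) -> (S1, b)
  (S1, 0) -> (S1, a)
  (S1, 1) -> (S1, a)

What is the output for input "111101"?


Step-by-step:
  (S0, 1) -> (S1, b)
  (S1, 1) -> (S1, a)
  (S1, 1) -> (S1, a)
  (S1, 1) -> (S1, a)
  (S1, 0) -> (S1, a)
  (S1, 1) -> (S1, a)

"baaaaa"


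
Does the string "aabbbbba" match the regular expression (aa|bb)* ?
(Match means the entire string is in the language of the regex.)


|string| = 8; first = 'a'; last = 'a'

No, "aabbbbba" does not match (aa|bb)*


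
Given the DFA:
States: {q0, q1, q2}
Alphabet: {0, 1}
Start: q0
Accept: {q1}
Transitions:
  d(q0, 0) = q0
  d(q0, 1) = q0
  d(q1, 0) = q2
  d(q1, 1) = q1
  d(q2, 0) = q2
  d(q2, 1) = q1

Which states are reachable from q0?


BFS from q0:
  layer 0: {q0}

{q0}


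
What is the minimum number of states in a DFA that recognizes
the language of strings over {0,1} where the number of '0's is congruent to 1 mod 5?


States track (count of '0') mod 5.
Need 5 states: one per remainder 0..4; accept = remainder 1.

5


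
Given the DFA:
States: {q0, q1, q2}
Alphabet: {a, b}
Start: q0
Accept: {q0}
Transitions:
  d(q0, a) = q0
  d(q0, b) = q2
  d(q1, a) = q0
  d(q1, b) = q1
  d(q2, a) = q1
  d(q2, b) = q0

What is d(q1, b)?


Looking up transition d(q1, b)

q1


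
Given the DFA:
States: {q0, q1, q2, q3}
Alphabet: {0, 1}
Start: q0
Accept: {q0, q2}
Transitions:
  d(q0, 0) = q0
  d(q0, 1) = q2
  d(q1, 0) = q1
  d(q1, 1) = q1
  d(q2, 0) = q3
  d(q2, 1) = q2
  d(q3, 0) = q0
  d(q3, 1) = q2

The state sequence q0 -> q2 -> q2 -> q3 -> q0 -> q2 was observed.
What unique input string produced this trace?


Trace back each transition to find the symbol:
  q0 --[1]--> q2
  q2 --[1]--> q2
  q2 --[0]--> q3
  q3 --[0]--> q0
  q0 --[1]--> q2

"11001"


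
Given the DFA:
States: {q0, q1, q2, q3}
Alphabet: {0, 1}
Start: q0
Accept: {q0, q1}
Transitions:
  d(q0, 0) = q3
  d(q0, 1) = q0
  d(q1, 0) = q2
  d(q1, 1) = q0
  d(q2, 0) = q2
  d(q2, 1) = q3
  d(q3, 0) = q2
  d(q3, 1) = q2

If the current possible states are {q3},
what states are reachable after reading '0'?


Apply transition on '0' from each current state:
  d(q3, 0) = q2

{q2}


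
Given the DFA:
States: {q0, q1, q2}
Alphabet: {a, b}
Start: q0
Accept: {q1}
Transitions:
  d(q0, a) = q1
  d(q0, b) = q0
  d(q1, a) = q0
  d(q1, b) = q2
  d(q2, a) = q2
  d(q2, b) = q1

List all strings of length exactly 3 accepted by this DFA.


All strings of length 3: 8 total
Accepted: 3

"aaa", "abb", "bba"


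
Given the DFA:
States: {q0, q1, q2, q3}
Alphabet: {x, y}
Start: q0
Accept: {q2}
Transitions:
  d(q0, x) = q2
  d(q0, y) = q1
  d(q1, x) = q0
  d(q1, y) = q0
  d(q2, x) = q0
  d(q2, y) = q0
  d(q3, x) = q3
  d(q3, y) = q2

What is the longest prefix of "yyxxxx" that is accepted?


Run the DFA, marking each prefix where the state is accepting:
  "" -> q0 [reject]
  "y" -> q1 [reject]
  "yy" -> q0 [reject]
  "yyx" -> q2 [accept]
  "yyxx" -> q0 [reject]
  "yyxxx" -> q2 [accept]
  "yyxxxx" -> q0 [reject]

"yyxxx"


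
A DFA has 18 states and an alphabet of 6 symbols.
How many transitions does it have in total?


Each state has exactly one transition per symbol.
18 * 6 = 108

108


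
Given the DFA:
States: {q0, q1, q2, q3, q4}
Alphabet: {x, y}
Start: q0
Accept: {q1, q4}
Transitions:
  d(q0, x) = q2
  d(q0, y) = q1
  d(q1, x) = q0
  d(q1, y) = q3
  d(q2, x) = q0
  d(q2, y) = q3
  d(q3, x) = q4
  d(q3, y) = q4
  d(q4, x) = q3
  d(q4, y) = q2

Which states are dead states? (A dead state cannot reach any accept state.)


Forward reachability from each state:
  q0 -> reaches accept state q1 (live)
  q1 -> reaches accept state q1 (live)
  q2 -> reaches accept state q1 (live)
  q3 -> reaches accept state q1 (live)
  q4 -> reaches accept state q1 (live)

None (all states can reach an accept state)


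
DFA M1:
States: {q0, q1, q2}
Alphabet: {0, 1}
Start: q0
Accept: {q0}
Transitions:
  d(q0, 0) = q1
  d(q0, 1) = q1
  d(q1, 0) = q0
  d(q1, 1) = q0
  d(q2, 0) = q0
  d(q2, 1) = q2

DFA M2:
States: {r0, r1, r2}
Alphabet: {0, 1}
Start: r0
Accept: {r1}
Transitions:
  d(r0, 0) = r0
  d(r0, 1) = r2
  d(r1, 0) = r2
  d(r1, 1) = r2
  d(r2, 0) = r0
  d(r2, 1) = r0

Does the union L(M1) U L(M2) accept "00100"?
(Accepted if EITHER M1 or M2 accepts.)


M1: final=q1 accepted=False
M2: final=r0 accepted=False

No, union rejects (neither accepts)


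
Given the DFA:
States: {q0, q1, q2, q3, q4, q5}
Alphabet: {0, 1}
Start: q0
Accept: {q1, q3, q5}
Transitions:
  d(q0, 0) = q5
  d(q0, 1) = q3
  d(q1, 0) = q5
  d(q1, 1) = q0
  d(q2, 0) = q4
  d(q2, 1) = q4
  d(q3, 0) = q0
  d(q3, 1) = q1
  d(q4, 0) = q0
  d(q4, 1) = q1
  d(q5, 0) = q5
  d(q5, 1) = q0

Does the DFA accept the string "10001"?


Trace: q0 -> q3 -> q0 -> q5 -> q5 -> q0
Final state: q0
Accept states: {q1, q3, q5}

No, rejected (final state q0 is not an accept state)


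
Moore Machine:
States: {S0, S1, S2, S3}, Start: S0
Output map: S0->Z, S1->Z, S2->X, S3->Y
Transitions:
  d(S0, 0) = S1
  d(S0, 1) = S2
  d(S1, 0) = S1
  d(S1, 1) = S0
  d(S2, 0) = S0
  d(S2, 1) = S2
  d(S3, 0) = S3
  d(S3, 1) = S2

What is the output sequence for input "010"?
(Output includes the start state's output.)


Start: S0 (output Z)
  --0--> S1 (output Z)
  --1--> S0 (output Z)
  --0--> S1 (output Z)

"ZZZZ"


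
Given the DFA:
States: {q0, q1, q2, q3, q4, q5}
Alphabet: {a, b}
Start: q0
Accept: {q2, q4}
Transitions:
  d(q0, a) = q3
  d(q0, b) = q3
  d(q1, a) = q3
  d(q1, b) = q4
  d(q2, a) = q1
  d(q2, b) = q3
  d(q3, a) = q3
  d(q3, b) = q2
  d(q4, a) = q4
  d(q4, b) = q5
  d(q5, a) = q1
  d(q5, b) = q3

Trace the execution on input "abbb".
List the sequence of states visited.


Input: abbb
d(q0, a) = q3
d(q3, b) = q2
d(q2, b) = q3
d(q3, b) = q2


q0 -> q3 -> q2 -> q3 -> q2


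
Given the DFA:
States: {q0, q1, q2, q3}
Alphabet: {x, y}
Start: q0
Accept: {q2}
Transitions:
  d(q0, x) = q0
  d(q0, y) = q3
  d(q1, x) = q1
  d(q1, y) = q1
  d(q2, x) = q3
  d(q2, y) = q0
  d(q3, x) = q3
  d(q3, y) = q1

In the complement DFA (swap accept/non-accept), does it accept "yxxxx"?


Trace: q0 -> q3 -> q3 -> q3 -> q3 -> q3
Final: q3
Original accept: {q2}
Complement: q3 is not in original accept

Yes, complement accepts (original rejects)


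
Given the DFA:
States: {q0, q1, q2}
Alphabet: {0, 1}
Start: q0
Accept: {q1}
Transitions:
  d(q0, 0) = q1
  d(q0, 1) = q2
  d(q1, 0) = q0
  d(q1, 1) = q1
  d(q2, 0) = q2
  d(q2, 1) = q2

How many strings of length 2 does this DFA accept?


Enumerating all length-2 strings:
  "00" -> q0 [reject]
  "01" -> q1 [accept]
  "10" -> q2 [reject]
  "11" -> q2 [reject]

1 out of 4


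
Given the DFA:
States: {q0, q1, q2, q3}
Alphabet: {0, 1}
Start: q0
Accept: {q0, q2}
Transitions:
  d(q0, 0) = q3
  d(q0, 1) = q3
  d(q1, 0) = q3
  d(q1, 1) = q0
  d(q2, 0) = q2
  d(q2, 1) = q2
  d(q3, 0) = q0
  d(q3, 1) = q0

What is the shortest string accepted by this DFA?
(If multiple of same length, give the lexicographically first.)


BFS by string length (lex-first path to each state shown):
  len 0: q0<-""
Found accept state at length 0.

"" (empty string)


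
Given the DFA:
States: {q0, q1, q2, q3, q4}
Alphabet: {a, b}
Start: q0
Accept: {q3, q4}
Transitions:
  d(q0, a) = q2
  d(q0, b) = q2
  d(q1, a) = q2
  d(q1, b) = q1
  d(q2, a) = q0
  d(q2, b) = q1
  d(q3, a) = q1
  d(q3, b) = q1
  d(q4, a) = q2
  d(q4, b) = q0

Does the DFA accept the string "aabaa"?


Trace: q0 -> q2 -> q0 -> q2 -> q0 -> q2
Final state: q2
Accept states: {q3, q4}

No, rejected (final state q2 is not an accept state)


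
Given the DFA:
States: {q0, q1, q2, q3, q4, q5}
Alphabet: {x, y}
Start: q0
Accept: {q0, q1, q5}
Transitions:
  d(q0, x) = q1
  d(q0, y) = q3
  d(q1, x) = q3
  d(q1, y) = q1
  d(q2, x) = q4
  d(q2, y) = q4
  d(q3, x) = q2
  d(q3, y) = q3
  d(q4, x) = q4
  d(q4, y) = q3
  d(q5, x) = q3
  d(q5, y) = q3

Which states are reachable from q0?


BFS from q0:
  layer 0: {q0}
  layer 1: {q1, q3}
  layer 2: {q2}
  layer 3: {q4}

{q0, q1, q2, q3, q4}


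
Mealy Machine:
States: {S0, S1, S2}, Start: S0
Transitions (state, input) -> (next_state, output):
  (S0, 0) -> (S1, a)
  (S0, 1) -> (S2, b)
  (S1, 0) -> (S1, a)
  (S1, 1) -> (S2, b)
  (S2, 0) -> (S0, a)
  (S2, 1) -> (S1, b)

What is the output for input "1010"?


Step-by-step:
  (S0, 1) -> (S2, b)
  (S2, 0) -> (S0, a)
  (S0, 1) -> (S2, b)
  (S2, 0) -> (S0, a)

"baba"


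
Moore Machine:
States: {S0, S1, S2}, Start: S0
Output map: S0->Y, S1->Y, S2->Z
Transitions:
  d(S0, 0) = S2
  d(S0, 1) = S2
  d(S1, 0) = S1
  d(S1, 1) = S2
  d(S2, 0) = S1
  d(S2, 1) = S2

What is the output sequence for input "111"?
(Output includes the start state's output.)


Start: S0 (output Y)
  --1--> S2 (output Z)
  --1--> S2 (output Z)
  --1--> S2 (output Z)

"YZZZ"


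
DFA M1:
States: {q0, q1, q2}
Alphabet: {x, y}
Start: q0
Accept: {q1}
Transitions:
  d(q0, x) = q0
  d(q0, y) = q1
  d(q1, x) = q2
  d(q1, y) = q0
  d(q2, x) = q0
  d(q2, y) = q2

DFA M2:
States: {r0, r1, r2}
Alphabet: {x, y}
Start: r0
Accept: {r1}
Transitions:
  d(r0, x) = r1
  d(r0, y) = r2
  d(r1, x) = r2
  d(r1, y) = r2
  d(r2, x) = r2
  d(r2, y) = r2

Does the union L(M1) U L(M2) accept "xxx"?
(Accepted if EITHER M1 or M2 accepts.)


M1: final=q0 accepted=False
M2: final=r2 accepted=False

No, union rejects (neither accepts)


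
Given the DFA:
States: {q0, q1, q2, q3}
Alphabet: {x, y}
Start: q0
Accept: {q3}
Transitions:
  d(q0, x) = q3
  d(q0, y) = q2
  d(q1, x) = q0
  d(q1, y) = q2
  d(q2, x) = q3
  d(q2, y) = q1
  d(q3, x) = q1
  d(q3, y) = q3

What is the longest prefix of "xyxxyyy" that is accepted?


Run the DFA, marking each prefix where the state is accepting:
  "" -> q0 [reject]
  "x" -> q3 [accept]
  "xy" -> q3 [accept]
  "xyx" -> q1 [reject]
  "xyxx" -> q0 [reject]
  "xyxxy" -> q2 [reject]
  "xyxxyy" -> q1 [reject]
  "xyxxyyy" -> q2 [reject]

"xy"


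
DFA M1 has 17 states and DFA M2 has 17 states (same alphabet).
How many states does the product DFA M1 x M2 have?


Product construction pairs every M1 state with every M2 state.
17 * 17 = 289

289


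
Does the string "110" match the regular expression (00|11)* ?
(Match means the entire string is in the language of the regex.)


|string| = 3; first = '1'; last = '0'

No, "110" does not match (00|11)*


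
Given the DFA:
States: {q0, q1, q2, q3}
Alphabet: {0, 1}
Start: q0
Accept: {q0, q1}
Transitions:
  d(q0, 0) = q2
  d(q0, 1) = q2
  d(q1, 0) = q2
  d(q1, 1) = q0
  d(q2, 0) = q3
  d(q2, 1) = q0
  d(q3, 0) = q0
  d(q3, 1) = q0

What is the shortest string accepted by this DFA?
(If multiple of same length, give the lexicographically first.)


BFS by string length (lex-first path to each state shown):
  len 0: q0<-""
Found accept state at length 0.

"" (empty string)


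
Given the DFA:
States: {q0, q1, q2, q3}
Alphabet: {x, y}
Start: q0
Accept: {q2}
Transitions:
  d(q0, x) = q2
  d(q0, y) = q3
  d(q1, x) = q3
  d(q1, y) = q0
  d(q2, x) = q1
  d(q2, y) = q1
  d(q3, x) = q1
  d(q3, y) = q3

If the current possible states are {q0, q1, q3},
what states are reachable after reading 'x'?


Apply transition on 'x' from each current state:
  d(q0, x) = q2
  d(q1, x) = q3
  d(q3, x) = q1

{q1, q2, q3}


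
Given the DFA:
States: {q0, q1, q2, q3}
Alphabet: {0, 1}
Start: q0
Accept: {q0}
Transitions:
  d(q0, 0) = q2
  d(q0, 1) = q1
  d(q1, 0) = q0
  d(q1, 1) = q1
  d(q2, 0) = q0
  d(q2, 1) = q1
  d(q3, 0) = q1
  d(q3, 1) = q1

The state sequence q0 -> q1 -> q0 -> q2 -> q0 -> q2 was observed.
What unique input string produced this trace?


Trace back each transition to find the symbol:
  q0 --[1]--> q1
  q1 --[0]--> q0
  q0 --[0]--> q2
  q2 --[0]--> q0
  q0 --[0]--> q2

"10000"


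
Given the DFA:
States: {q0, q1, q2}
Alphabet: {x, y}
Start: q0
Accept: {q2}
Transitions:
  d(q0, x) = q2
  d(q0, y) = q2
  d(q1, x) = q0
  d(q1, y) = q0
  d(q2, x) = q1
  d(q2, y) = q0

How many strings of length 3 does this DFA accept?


Enumerating all length-3 strings:
  "xxx" -> q0 [reject]
  "xxy" -> q0 [reject]
  "xyx" -> q2 [accept]
  "xyy" -> q2 [accept]
  "yxx" -> q0 [reject]
  "yxy" -> q0 [reject]
  "yyx" -> q2 [accept]
  "yyy" -> q2 [accept]

4 out of 8


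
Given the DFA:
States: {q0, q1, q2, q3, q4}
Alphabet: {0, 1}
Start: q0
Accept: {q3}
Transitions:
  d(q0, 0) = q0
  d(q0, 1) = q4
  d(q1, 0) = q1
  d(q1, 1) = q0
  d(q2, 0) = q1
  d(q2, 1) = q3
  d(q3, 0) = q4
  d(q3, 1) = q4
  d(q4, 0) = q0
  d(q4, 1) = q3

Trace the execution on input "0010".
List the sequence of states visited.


Input: 0010
d(q0, 0) = q0
d(q0, 0) = q0
d(q0, 1) = q4
d(q4, 0) = q0


q0 -> q0 -> q0 -> q4 -> q0


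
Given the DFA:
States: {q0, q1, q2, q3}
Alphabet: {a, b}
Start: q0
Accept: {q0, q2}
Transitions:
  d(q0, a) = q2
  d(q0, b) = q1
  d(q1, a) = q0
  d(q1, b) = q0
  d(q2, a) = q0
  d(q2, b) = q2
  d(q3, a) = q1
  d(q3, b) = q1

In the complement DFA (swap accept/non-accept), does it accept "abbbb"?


Trace: q0 -> q2 -> q2 -> q2 -> q2 -> q2
Final: q2
Original accept: {q0, q2}
Complement: q2 is in original accept

No, complement rejects (original accepts)


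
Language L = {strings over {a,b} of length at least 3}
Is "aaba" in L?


length = 4

Yes, "aaba" is in L


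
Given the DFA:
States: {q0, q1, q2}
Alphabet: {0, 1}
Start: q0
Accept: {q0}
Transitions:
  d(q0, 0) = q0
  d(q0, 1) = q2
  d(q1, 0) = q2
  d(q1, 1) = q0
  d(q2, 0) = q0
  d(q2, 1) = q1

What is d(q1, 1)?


Looking up transition d(q1, 1)

q0


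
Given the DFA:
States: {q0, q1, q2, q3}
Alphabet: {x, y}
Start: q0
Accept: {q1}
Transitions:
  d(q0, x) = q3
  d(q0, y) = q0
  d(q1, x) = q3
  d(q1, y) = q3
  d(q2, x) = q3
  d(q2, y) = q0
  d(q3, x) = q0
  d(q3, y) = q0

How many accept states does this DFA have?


Accept states listed: {q1}
Counting: q1(1)

1


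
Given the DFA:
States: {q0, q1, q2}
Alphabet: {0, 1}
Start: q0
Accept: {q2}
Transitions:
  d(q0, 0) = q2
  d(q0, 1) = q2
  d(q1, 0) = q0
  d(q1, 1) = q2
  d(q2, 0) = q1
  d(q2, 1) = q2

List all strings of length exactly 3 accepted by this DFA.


All strings of length 3: 8 total
Accepted: 4

"001", "011", "101", "111"


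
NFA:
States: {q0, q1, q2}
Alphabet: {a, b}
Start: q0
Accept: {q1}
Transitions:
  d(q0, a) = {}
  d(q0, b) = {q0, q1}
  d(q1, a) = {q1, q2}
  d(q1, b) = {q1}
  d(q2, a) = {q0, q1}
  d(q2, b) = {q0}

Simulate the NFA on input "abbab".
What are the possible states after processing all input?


Start: {q0}
  --a--> {}
  --b--> {}
  --b--> {}
  --a--> {}
  --b--> {}

{} (empty set, no valid transitions)


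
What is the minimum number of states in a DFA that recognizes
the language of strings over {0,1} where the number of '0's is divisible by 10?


States track (count of '0') mod 10.
Need 10 states: one per remainder 0..9; accept = remainder 0.

10


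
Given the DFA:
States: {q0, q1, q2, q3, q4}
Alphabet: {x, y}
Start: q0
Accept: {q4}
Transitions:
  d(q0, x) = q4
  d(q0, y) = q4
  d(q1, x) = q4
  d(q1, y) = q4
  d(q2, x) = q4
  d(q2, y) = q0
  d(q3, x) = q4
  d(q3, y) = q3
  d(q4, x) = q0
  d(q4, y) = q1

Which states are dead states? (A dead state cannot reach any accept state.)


Forward reachability from each state:
  q0 -> reaches accept state q4 (live)
  q1 -> reaches accept state q4 (live)
  q2 -> reaches accept state q4 (live)
  q3 -> reaches accept state q4 (live)
  q4 -> reaches accept state q4 (live)

None (all states can reach an accept state)


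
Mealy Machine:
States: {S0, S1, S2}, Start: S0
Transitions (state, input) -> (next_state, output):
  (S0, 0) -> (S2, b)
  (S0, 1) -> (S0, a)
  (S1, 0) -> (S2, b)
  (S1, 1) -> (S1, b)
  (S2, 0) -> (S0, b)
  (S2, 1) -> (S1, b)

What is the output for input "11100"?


Step-by-step:
  (S0, 1) -> (S0, a)
  (S0, 1) -> (S0, a)
  (S0, 1) -> (S0, a)
  (S0, 0) -> (S2, b)
  (S2, 0) -> (S0, b)

"aaabb"


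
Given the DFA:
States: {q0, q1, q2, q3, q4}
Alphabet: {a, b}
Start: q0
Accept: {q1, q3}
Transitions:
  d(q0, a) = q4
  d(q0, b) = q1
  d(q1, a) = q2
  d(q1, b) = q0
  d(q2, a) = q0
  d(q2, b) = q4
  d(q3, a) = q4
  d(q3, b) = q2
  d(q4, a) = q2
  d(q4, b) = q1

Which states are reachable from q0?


BFS from q0:
  layer 0: {q0}
  layer 1: {q1, q4}
  layer 2: {q2}

{q0, q1, q2, q4}


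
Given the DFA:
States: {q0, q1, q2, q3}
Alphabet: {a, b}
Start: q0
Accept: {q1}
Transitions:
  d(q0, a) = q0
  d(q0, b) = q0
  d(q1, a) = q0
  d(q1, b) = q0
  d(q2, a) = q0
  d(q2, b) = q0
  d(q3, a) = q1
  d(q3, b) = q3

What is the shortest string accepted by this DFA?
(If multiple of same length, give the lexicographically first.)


BFS by string length (lex-first path to each state shown):
  len 0: q0<-""
  len 1: q0<-"a"
  len 2: q0<-"aa"
  len 3: q0<-"aaa"
  len 4: q0<-"aaaa"
  len 5: q0<-"aaaaa"
  len 6: q0<-"aaaaaa"
  len 7: q0<-"aaaaaaa"
  len 8: q0<-"aaaaaaaa"

No string accepted (empty language)


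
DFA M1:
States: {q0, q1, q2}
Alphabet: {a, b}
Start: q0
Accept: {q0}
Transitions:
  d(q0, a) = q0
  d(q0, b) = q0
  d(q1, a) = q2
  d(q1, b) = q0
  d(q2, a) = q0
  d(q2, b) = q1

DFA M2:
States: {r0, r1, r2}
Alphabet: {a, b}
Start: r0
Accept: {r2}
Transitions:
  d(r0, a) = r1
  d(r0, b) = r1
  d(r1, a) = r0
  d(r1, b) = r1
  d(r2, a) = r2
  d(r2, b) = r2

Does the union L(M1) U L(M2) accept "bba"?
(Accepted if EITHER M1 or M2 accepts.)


M1: final=q0 accepted=True
M2: final=r0 accepted=False

Yes, union accepts


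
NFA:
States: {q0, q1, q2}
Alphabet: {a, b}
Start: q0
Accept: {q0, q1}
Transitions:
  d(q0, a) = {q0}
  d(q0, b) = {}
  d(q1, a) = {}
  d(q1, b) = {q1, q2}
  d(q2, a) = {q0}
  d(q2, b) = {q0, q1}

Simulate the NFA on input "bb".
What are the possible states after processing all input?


Start: {q0}
  --b--> {}
  --b--> {}

{} (empty set, no valid transitions)


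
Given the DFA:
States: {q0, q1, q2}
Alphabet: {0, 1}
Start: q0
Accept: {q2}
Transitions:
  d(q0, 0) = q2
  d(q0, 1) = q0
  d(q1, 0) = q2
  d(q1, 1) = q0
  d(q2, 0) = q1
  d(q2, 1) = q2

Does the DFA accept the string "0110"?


Trace: q0 -> q2 -> q2 -> q2 -> q1
Final state: q1
Accept states: {q2}

No, rejected (final state q1 is not an accept state)


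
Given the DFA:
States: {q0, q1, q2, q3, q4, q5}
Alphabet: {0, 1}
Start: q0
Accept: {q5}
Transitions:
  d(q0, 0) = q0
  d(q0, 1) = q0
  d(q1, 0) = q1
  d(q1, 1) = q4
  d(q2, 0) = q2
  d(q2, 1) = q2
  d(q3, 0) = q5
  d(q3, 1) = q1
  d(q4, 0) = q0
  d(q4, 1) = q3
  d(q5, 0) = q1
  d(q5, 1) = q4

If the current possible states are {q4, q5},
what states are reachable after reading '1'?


Apply transition on '1' from each current state:
  d(q4, 1) = q3
  d(q5, 1) = q4

{q3, q4}


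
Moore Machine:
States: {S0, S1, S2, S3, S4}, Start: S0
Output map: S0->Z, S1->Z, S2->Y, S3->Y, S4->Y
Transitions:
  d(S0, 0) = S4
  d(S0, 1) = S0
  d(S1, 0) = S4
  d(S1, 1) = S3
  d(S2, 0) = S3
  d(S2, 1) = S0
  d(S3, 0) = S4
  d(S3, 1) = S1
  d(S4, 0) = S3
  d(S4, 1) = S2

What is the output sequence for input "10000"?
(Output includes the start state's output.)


Start: S0 (output Z)
  --1--> S0 (output Z)
  --0--> S4 (output Y)
  --0--> S3 (output Y)
  --0--> S4 (output Y)
  --0--> S3 (output Y)

"ZZYYYY"


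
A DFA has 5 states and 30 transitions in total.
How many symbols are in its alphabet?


Each state has exactly one transition per symbol.
|alphabet| = transitions / states = 30 / 5 = 6

6


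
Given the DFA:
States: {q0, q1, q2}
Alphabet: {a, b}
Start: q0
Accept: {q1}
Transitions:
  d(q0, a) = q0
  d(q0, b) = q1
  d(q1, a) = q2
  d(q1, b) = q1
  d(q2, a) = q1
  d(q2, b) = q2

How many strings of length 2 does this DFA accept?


Enumerating all length-2 strings:
  "aa" -> q0 [reject]
  "ab" -> q1 [accept]
  "ba" -> q2 [reject]
  "bb" -> q1 [accept]

2 out of 4


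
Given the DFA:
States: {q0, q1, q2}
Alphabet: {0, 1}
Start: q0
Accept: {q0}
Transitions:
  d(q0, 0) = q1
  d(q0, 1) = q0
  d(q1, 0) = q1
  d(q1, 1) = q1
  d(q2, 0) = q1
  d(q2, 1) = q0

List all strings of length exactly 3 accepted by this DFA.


All strings of length 3: 8 total
Accepted: 1

"111"


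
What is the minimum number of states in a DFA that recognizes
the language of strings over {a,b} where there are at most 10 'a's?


States: count = 0, 1, ..., 10 (all accepting; 11 states), plus a dead state for count > 10.
Total: 11 + 1 = 12.

12


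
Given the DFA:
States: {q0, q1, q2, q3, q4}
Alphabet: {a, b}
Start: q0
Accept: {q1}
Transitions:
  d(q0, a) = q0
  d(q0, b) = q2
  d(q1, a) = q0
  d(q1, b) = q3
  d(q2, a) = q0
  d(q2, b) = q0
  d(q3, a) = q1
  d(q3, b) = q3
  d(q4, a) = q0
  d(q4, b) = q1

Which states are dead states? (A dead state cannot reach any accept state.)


Forward reachability from each state:
  q0 -> reaches {q0, q2}, no accept state (dead)
  q1 -> reaches accept state q1 (live)
  q2 -> reaches {q0, q2}, no accept state (dead)
  q3 -> reaches accept state q1 (live)
  q4 -> reaches accept state q1 (live)

{q0, q2}


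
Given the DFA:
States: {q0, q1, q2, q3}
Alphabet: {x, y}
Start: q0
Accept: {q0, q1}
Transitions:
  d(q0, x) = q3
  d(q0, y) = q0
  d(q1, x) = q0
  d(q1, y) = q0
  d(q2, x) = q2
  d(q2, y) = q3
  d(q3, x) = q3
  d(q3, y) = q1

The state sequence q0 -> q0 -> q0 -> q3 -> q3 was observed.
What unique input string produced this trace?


Trace back each transition to find the symbol:
  q0 --[y]--> q0
  q0 --[y]--> q0
  q0 --[x]--> q3
  q3 --[x]--> q3

"yyxx"


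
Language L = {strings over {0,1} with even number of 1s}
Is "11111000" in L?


count('1') = 5; 5 mod 2 = 1

No, "11111000" is not in L


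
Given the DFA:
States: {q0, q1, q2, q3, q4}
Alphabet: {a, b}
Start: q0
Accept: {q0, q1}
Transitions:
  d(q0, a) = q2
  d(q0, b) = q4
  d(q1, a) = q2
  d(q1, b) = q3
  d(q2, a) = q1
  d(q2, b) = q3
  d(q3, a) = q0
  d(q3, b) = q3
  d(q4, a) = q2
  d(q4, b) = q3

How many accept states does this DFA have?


Accept states listed: {q0, q1}
Counting: q0(1) q1(2)

2


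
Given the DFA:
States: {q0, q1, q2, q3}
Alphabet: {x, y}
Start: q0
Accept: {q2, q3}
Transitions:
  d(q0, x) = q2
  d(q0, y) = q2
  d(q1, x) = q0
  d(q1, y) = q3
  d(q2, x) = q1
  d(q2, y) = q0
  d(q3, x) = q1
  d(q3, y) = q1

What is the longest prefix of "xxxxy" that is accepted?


Run the DFA, marking each prefix where the state is accepting:
  "" -> q0 [reject]
  "x" -> q2 [accept]
  "xx" -> q1 [reject]
  "xxx" -> q0 [reject]
  "xxxx" -> q2 [accept]
  "xxxxy" -> q0 [reject]

"xxxx"


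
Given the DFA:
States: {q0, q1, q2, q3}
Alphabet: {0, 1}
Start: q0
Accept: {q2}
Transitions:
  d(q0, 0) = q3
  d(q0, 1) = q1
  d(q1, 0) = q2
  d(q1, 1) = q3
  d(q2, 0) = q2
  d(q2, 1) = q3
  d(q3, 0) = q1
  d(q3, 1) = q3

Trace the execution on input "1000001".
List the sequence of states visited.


Input: 1000001
d(q0, 1) = q1
d(q1, 0) = q2
d(q2, 0) = q2
d(q2, 0) = q2
d(q2, 0) = q2
d(q2, 0) = q2
d(q2, 1) = q3


q0 -> q1 -> q2 -> q2 -> q2 -> q2 -> q2 -> q3


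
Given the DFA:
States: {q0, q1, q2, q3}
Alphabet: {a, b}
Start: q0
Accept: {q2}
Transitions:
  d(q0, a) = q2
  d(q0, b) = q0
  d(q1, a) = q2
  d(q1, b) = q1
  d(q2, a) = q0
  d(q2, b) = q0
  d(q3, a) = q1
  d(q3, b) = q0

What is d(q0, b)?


Looking up transition d(q0, b)

q0


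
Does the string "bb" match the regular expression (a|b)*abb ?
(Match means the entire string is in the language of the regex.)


|string| = 2; first = 'b'; last = 'b'

No, "bb" does not match (a|b)*abb


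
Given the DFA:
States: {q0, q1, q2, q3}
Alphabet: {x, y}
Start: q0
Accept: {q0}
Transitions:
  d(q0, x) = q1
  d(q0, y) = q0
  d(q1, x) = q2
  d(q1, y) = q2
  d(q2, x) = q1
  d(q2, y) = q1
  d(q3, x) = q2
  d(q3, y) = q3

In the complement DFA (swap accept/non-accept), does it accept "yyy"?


Trace: q0 -> q0 -> q0 -> q0
Final: q0
Original accept: {q0}
Complement: q0 is in original accept

No, complement rejects (original accepts)


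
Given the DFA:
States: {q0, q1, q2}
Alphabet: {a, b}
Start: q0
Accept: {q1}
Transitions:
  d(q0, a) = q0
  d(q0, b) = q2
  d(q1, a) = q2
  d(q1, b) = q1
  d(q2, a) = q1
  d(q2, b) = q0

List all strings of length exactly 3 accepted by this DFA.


All strings of length 3: 8 total
Accepted: 2

"aba", "bab"


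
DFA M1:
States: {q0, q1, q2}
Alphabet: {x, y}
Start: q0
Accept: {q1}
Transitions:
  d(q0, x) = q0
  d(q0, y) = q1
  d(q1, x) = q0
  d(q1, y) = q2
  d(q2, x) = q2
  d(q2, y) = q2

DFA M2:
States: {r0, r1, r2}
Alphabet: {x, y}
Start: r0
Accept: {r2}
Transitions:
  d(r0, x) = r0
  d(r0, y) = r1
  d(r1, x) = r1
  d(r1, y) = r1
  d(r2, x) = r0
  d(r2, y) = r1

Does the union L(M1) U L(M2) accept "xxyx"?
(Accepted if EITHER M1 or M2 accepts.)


M1: final=q0 accepted=False
M2: final=r1 accepted=False

No, union rejects (neither accepts)


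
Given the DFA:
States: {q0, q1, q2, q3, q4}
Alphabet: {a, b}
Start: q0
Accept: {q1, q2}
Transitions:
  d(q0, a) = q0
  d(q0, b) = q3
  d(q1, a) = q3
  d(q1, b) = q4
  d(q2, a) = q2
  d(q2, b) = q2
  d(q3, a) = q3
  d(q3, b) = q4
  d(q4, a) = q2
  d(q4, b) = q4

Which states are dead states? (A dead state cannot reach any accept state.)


Forward reachability from each state:
  q0 -> reaches accept state q2 (live)
  q1 -> reaches accept state q1 (live)
  q2 -> reaches accept state q2 (live)
  q3 -> reaches accept state q2 (live)
  q4 -> reaches accept state q2 (live)

None (all states can reach an accept state)


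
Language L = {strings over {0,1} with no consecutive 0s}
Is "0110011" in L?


'00' occurs at index 3

No, "0110011" is not in L


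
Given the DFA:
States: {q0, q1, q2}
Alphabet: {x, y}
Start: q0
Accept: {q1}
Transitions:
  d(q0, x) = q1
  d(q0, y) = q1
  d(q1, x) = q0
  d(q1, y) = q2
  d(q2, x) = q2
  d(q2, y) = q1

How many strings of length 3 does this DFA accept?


Enumerating all length-3 strings:
  "xxx" -> q1 [accept]
  "xxy" -> q1 [accept]
  "xyx" -> q2 [reject]
  "xyy" -> q1 [accept]
  "yxx" -> q1 [accept]
  "yxy" -> q1 [accept]
  "yyx" -> q2 [reject]
  "yyy" -> q1 [accept]

6 out of 8


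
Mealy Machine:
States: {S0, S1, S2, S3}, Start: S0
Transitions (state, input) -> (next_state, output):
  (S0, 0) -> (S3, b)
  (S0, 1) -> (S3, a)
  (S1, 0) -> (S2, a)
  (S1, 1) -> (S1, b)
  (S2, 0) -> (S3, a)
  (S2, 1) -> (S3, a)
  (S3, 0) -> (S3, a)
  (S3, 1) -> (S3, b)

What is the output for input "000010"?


Step-by-step:
  (S0, 0) -> (S3, b)
  (S3, 0) -> (S3, a)
  (S3, 0) -> (S3, a)
  (S3, 0) -> (S3, a)
  (S3, 1) -> (S3, b)
  (S3, 0) -> (S3, a)

"baaaba"


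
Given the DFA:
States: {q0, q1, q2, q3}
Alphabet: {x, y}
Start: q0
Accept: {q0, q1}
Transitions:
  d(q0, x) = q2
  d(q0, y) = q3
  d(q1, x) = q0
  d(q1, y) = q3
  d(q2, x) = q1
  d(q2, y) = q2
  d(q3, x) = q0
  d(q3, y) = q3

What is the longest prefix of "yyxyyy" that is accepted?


Run the DFA, marking each prefix where the state is accepting:
  "" -> q0 [accept]
  "y" -> q3 [reject]
  "yy" -> q3 [reject]
  "yyx" -> q0 [accept]
  "yyxy" -> q3 [reject]
  "yyxyy" -> q3 [reject]
  "yyxyyy" -> q3 [reject]

"yyx"


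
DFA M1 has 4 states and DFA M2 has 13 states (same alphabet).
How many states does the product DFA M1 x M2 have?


Product construction pairs every M1 state with every M2 state.
4 * 13 = 52

52


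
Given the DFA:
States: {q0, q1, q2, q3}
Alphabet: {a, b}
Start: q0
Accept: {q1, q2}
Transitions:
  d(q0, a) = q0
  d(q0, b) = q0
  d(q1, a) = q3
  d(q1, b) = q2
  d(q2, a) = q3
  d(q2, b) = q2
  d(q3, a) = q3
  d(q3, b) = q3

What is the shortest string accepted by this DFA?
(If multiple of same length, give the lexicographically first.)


BFS by string length (lex-first path to each state shown):
  len 0: q0<-""
  len 1: q0<-"a"
  len 2: q0<-"aa"
  len 3: q0<-"aaa"
  len 4: q0<-"aaaa"
  len 5: q0<-"aaaaa"
  len 6: q0<-"aaaaaa"
  len 7: q0<-"aaaaaaa"
  len 8: q0<-"aaaaaaaa"

No string accepted (empty language)


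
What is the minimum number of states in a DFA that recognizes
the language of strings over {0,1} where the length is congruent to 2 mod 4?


States track (length) mod 4.
Need 4 states: one per remainder 0..3; accept = remainder 2.

4


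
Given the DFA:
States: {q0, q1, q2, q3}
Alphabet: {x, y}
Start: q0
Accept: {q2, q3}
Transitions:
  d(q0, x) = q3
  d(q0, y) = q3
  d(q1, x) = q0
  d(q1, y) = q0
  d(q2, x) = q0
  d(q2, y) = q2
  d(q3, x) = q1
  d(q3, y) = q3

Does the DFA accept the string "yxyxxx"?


Trace: q0 -> q3 -> q1 -> q0 -> q3 -> q1 -> q0
Final state: q0
Accept states: {q2, q3}

No, rejected (final state q0 is not an accept state)


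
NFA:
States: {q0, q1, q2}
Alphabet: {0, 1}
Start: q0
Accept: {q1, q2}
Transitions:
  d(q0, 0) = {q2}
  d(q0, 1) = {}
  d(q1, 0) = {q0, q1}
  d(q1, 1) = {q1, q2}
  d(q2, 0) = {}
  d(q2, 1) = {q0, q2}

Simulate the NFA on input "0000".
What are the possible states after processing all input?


Start: {q0}
  --0--> {q2}
  --0--> {}
  --0--> {}
  --0--> {}

{} (empty set, no valid transitions)


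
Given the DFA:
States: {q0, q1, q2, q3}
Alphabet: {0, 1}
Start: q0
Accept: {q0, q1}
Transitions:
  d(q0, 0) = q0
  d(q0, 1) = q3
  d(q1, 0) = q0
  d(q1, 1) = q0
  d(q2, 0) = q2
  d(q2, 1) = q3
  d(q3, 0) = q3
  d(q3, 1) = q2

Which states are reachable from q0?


BFS from q0:
  layer 0: {q0}
  layer 1: {q3}
  layer 2: {q2}

{q0, q2, q3}


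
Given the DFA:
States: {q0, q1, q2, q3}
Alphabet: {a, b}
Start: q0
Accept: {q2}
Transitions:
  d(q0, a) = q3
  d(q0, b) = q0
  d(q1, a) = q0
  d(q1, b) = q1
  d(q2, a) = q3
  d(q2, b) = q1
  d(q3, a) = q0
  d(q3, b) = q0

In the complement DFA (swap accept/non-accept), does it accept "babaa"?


Trace: q0 -> q0 -> q3 -> q0 -> q3 -> q0
Final: q0
Original accept: {q2}
Complement: q0 is not in original accept

Yes, complement accepts (original rejects)


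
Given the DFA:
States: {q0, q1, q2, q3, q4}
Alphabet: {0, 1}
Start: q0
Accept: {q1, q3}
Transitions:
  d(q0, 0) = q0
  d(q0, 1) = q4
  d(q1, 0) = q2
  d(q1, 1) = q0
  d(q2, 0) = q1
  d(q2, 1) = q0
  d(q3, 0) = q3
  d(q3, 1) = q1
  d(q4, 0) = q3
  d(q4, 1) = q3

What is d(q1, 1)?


Looking up transition d(q1, 1)

q0


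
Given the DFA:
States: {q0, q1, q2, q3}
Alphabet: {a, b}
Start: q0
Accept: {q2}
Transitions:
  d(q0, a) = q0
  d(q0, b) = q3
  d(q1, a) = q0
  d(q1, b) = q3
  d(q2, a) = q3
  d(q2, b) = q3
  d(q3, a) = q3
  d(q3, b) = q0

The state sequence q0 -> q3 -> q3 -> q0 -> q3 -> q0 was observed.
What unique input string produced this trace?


Trace back each transition to find the symbol:
  q0 --[b]--> q3
  q3 --[a]--> q3
  q3 --[b]--> q0
  q0 --[b]--> q3
  q3 --[b]--> q0

"babbb"


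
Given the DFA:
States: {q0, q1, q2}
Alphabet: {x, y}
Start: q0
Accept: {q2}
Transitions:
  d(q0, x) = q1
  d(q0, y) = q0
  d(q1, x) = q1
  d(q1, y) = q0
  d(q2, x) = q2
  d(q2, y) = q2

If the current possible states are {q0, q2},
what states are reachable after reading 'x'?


Apply transition on 'x' from each current state:
  d(q0, x) = q1
  d(q2, x) = q2

{q1, q2}
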